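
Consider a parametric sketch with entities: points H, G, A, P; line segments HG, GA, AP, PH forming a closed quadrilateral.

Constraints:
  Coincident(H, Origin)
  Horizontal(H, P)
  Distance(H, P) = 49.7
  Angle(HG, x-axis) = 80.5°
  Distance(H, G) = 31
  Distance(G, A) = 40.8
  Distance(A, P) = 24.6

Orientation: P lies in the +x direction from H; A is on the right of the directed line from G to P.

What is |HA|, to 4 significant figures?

25.99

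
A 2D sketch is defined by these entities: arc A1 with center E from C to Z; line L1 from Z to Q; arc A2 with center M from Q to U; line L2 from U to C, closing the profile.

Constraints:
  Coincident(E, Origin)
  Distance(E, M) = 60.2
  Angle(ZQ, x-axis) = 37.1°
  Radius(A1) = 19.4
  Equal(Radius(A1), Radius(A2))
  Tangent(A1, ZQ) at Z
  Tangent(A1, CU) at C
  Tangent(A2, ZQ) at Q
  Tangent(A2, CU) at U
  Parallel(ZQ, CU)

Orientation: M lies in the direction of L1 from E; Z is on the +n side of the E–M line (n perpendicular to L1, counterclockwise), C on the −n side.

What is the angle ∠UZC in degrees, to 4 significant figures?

57.20°

The slot axis is L1's direction at 37.1°, so u = (cos 37.1°, sin 37.1°) = (0.7976, 0.6032) and n = (−sin 37.1°, cos 37.1°) = (-0.6032, 0.7976). E is at the origin and M lies 60.2 along u from E, so M = 60.2·u = (48.01, 36.31). Tangency of A1 to both parallel lines with radius 19.4 puts Z and C at E ± 19.4·n: Z = (-11.70, 15.47), C = (11.70, -15.47). Equal radii place Q and U the same way about M: Q = M + 19.4·n = (36.31, 51.79), U = M − 19.4·n = (59.72, 20.84). Then cos ∠UZC = ZU·ZC / (|ZU||ZC|), giving 57.20°.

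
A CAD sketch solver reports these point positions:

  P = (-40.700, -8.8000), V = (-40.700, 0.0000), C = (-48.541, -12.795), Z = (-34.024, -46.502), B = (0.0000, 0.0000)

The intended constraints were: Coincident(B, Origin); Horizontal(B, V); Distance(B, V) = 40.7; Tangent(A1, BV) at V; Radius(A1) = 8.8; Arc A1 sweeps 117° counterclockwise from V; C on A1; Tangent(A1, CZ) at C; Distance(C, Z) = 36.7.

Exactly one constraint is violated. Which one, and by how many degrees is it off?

Tangent(A1, CZ) at C — off by 3.70°.

B = (0.00, 0.00) ✓; B.y = 0.00, V.y = 0.00 ✓; |BV| = 40.70 ✓; ∠(PV, VB) = 90.00° ✓; |PV| = 8.800 ✓; bearing(P→C) − bearing(P→V) = 117.0° ✓; |PC| = 8.800 ✓; ∠(PC, CZ) = 93.70° ✗; |CZ| = 36.70 ✓.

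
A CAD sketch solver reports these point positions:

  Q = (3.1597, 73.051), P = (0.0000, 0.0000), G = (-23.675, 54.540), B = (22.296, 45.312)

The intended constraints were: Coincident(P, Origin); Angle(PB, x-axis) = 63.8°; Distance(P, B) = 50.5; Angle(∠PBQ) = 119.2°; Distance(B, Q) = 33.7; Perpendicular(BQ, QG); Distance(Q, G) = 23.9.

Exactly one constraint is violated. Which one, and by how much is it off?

Distance(Q, G) = 23.9 — off by 8.70.

P = (0.00, 0.00) ✓; PB at 63.80° ✓; |PB| = 50.50 ✓; ∠PBQ = 119.2° ✓; |BQ| = 33.70 ✓; ∠(BQ, QG) = 90.00° ✓; |QG| = 32.60 ✗.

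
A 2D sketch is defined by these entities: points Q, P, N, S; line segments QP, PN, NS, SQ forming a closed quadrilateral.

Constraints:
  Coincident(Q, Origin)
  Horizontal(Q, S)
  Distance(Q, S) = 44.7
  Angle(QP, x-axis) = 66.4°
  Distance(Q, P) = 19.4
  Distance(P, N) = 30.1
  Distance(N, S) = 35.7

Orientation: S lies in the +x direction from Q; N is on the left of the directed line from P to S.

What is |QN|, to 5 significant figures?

47.415

Checks: |PN| = 30.10 ✓; |NS| = 35.70 ✓.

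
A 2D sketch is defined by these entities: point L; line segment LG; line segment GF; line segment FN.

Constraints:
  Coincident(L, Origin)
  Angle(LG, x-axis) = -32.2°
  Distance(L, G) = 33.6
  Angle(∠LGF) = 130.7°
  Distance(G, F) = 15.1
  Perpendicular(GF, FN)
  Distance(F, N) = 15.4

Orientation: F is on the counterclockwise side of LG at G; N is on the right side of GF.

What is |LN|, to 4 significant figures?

55.14

L is at the origin; LG runs at -32.2° with length 33.6, so G = 33.6·(cos -32.2°, sin -32.2°) = (28.43, -17.90). ∠LGF = 130.7°, so GF runs at -32.2° + (180° − 130.7°) = 17.10° from the x-axis; with |GF| = 15.1, F = G + 15.1·(cos 17.10°, sin 17.10°) = (42.86, -13.46). GF is perpendicular to FN; with |FN| = 15.4 on the right of GF, N = F + 15.4·(0.2940, -0.9558) = (47.39, -28.18). Then |LN| = |N − L| = 55.14.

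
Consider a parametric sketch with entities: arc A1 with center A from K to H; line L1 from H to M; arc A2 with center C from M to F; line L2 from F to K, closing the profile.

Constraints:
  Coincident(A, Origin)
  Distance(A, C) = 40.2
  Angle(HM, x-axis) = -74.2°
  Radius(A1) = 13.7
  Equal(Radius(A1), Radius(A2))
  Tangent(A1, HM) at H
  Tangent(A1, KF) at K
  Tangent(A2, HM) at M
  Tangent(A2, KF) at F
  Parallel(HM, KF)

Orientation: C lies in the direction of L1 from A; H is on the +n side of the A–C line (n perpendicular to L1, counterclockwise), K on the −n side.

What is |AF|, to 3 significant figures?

42.5

The slot axis is L1's direction at -74.2°, so u = (cos -74.2°, sin -74.2°) = (0.272, -0.962) and n = (−sin -74.2°, cos -74.2°) = (0.962, 0.272). A is at the origin and C lies 40.2 along u from A, so C = 40.2·u = (10.9, -38.7). Tangency of A1 to both parallel lines with radius 13.7 puts H and K at A ± 13.7·n: H = (13.2, 3.73), K = (-13.2, -3.73). Equal radii place M and F the same way about C: M = C + 13.7·n = (24.1, -35.0), F = C − 13.7·n = (-2.24, -42.4). Then |AF| = |F − A| = 42.5.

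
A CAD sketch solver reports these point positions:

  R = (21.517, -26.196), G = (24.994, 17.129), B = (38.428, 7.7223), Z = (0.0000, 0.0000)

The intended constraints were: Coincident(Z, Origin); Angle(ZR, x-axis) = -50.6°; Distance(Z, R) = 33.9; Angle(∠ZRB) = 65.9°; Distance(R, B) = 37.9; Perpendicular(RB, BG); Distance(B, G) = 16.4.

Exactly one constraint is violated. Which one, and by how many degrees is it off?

Perpendicular(RB, BG) — off by 8.50°.

Z = (0.00, 0.00) ✓; ZR at -50.60° ✓; |ZR| = 33.90 ✓; ∠ZRB = 65.90° ✓; |RB| = 37.90 ✓; ∠(RB, BG) = 81.50° ✗; |BG| = 16.40 ✓.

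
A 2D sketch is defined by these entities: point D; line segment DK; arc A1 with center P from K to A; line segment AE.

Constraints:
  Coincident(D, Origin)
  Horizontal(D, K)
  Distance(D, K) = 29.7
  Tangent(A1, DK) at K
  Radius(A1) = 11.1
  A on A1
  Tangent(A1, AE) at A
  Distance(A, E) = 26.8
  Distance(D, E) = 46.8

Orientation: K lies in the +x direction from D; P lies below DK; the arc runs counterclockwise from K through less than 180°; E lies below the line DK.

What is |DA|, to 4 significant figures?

23.24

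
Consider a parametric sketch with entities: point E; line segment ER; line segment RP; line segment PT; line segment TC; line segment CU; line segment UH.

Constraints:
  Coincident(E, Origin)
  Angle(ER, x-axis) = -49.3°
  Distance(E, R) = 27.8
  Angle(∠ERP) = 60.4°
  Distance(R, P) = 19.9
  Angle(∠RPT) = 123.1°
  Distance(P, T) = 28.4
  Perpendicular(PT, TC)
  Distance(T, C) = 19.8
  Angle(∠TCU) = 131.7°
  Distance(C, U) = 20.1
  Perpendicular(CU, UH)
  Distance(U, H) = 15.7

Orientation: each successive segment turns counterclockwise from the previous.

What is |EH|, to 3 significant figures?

14.3

E is at the origin; ER runs at -49.3° with length 27.8, so R = (18.1, -21.1). ∠ERP = 60.4° gives RP at 70.3° from the x-axis; with |RP| = 19.9, P = (24.8, -2.34). ∠RPT = 123.1° gives PT at 127° from the x-axis; with |PT| = 28.4, T = (7.67, 20.3). PT ⟂ TC, so TC runs at -143°; with |TC| = 19.8, C = (-8.11, 8.31). ∠TCU = 131.7° gives CU at -94.5° from the x-axis; with |CU| = 20.1, U = (-9.68, -11.7). CU ⟂ UH, so UH runs at -4.50°; with |UH| = 15.7, H = (5.97, -13.0). Then |EH| = |H − E| = 14.3.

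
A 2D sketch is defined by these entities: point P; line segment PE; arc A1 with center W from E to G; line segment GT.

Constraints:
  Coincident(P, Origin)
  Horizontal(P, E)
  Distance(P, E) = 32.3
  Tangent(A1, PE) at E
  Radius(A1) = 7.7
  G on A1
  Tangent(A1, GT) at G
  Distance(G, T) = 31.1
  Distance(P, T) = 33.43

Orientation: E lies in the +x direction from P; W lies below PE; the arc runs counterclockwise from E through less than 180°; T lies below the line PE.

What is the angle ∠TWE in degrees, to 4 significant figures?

138.2°

P is at the origin; PE is horizontal with |PE| = 32.3 and E on the +x side, so E = (32.30, 0.000). Since A1 is tangent to PE there, WE ⟂ PE, so W = E + (0, -7.7) = (32.30, -7.700). Since WG ⟂ GT (tangency), |WT| = √(7.7² + 31.1²) = 32.04 regardless of where G sits on A1. So T lies on both circle(P, 33.43) and circle(W, 32.04); the below-PE intersection is T = (10.95, -31.59). G is the foot of the tangent from T: G = (25.49, -4.098).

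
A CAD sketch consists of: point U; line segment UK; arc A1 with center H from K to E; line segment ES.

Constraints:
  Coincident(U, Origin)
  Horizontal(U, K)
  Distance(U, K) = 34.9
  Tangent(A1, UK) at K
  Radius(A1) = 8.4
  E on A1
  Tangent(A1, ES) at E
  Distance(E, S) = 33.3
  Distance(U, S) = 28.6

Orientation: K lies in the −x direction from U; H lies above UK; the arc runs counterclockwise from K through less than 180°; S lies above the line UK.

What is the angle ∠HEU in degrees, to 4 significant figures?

144.3°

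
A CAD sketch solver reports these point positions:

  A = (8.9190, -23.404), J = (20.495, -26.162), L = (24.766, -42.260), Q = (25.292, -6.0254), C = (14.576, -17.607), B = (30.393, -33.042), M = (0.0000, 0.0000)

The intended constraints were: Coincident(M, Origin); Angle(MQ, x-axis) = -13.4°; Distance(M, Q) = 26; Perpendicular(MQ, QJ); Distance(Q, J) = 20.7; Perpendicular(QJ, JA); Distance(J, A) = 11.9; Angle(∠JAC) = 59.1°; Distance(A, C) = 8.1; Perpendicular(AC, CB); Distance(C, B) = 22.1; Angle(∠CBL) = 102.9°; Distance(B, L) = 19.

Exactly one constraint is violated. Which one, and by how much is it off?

Distance(B, L) = 19 — off by 8.20.

M = (0.00, 0.00) ✓; MQ at -13.40° ✓; |MQ| = 26.00 ✓; ∠(MQ, QJ) = 90.00° ✓; |QJ| = 20.70 ✓; ∠(QJ, JA) = 90.00° ✓; |JA| = 11.90 ✓; ∠JAC = 59.10° ✓; |AC| = 8.100 ✓; ∠(AC, CB) = 90.00° ✓; |CB| = 22.10 ✓; ∠CBL = 102.9° ✓; |BL| = 10.80 ✗.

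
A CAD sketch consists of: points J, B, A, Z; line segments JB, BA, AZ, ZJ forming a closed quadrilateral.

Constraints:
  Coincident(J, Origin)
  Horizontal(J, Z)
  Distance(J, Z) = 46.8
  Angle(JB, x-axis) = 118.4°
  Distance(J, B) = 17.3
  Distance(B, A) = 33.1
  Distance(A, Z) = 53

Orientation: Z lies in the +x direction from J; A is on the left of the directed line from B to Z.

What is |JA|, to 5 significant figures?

42.706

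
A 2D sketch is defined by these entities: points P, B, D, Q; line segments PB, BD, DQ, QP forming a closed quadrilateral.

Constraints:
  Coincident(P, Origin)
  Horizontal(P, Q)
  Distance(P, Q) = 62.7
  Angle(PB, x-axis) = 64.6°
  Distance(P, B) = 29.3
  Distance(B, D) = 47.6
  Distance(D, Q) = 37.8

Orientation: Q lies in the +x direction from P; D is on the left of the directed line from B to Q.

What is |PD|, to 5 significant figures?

69.835

Checks: |PQ| = 62.70 ✓; |PB| = 29.30 ✓; |BD| = 47.60 ✓; |DQ| = 37.80 ✓.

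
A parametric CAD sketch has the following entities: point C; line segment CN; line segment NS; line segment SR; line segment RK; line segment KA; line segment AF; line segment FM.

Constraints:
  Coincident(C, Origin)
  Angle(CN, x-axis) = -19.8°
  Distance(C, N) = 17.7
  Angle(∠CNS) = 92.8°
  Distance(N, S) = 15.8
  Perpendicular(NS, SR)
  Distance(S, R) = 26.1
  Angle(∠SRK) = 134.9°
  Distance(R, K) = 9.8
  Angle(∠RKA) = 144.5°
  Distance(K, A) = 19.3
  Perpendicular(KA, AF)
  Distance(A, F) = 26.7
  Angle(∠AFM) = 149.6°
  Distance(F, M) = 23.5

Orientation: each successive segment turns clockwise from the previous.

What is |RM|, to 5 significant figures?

44.053

The perpendicularity gives AF at right angles to KA, so AF runs at -7.6000°; with |AF| = 26.7, F = (11.507, 10.786). ∠AFM = 149.6° gives FM at -38.000° from the x-axis; with |FM| = 23.5, M = (30.025, -3.6823). Then |RM| = |M − R| = 44.053.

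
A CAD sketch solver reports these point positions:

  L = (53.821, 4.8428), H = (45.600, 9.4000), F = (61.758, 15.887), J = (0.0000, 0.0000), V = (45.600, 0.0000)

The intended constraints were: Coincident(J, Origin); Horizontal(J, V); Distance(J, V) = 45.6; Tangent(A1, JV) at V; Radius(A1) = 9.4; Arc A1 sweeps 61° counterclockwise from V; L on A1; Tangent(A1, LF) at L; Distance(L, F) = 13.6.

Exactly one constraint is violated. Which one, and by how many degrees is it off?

Tangent(A1, LF) at L — off by 6.70°.

J = (0.00, 0.00) ✓; J.y = 0.00, V.y = 0.00 ✓; |JV| = 45.60 ✓; ∠(HV, VJ) = 90.00° ✓; |HV| = 9.400 ✓; bearing(H→L) − bearing(H→V) = 61.00° ✓; |HL| = 9.400 ✓; ∠(HL, LF) = 96.70° ✗; |LF| = 13.60 ✓.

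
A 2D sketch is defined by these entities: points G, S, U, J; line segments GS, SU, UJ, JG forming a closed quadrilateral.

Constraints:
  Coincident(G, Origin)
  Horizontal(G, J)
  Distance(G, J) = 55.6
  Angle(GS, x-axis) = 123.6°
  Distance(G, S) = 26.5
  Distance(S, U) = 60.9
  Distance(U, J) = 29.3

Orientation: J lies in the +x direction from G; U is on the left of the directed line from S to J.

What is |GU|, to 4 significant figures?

53.66

Checks: |SU| = 60.90 ✓; |UJ| = 29.30 ✓.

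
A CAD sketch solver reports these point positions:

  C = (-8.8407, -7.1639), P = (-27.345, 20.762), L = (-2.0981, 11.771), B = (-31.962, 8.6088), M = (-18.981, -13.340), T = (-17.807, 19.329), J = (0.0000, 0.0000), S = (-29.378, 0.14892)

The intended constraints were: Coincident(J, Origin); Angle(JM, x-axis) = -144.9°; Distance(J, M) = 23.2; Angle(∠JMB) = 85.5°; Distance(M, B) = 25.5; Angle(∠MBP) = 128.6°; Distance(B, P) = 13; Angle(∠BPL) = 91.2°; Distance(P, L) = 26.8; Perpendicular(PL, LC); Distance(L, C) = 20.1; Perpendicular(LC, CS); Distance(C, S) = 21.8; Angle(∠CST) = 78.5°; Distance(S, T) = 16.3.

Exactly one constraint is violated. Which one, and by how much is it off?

Distance(S, T) = 16.3 — off by 6.10.

J = (0.00, 0.00) ✓; JM at -144.9° ✓; |JM| = 23.20 ✓; ∠JMB = 85.50° ✓; |MB| = 25.50 ✓; ∠MBP = 128.6° ✓; |BP| = 13.00 ✓; ∠BPL = 91.20° ✓; |PL| = 26.80 ✓; ∠(PL, LC) = 90.00° ✓; |LC| = 20.10 ✓; ∠(LC, CS) = 90.00° ✓; |CS| = 21.80 ✓; ∠CST = 78.50° ✓; |ST| = 22.40 ✗.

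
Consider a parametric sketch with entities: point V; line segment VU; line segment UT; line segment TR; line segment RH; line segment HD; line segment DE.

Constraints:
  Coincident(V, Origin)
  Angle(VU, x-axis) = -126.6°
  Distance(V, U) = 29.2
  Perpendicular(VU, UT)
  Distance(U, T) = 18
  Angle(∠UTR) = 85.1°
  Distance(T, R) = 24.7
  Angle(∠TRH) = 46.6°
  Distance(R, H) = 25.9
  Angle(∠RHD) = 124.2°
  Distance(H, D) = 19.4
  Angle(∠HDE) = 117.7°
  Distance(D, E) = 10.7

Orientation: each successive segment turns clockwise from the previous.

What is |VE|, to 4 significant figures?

47.31

∠RHD = 124.2° gives HD at -140.7° from the x-axis; with |HD| = 19.4, D = (-28.20, -32.30). ∠HDE = 117.7° gives DE at 157.0° from the x-axis; with |DE| = 10.7, E = (-38.05, -28.12). Then |VE| = |E − V| = 47.31.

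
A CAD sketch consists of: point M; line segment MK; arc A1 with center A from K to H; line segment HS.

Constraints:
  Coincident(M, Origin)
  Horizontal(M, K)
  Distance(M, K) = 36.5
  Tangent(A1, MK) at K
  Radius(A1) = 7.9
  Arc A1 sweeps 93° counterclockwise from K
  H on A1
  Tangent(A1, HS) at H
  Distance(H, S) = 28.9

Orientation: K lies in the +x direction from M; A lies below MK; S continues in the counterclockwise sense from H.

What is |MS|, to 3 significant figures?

47.8

On A1, K sits at bearing 90° from A; a 93° counterclockwise sweep puts H at bearing 183°, so H = A + 7.9·(cos 183°, sin 183°) = (28.6, -8.31). The tangent condition forces AH to be normal to HS, so HS runs along (−sin 183°, cos 183°); with |HS| = 28.9, S = (30.1, -37.2). Then |MS| = |S − M| = 47.8.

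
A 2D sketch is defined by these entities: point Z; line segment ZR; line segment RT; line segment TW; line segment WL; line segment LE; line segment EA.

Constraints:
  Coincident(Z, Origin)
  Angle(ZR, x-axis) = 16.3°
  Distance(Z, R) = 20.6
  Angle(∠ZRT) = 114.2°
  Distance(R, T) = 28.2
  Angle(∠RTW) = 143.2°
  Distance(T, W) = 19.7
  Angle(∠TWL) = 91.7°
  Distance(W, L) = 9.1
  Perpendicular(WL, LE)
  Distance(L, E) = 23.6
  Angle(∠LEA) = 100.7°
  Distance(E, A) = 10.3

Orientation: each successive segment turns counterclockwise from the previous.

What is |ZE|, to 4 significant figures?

30.81

Z is at the origin; ZR runs at 16.3° with length 20.6, so R = (19.77, 5.782). ∠ZRT = 114.2° gives RT at 82.10° from the x-axis; with |RT| = 28.2, T = (23.65, 33.71). ∠RTW = 143.2° gives TW at 118.9° from the x-axis; with |TW| = 19.7, W = (14.13, 50.96). ∠TWL = 91.7° gives WL at -152.8° from the x-axis; with |WL| = 9.1, L = (6.034, 46.80). WL is perpendicular to LE, so LE runs at -62.80°; with |LE| = 23.6, E = (16.82, 25.81). Then |ZE| = |E − Z| = 30.81.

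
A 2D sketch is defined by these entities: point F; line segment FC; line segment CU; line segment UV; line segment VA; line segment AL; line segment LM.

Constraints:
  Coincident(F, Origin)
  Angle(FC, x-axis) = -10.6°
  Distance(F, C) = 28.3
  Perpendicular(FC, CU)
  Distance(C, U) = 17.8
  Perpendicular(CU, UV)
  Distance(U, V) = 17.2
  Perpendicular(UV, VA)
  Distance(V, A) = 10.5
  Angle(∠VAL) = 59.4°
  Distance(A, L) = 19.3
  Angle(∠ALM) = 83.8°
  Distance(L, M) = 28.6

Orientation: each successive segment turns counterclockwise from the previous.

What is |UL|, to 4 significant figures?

0.8954

F is at the origin; FC runs at -10.6° with length 28.3, so C = (27.82, -5.206). The perpendicularity gives CU at right angles to FC, so CU runs at 79.40°; with |CU| = 17.8, U = (31.09, 12.29). CU ⟂ UV, so UV runs at 169.4°; with |UV| = 17.2, V = (14.18, 15.45). UV is perpendicular to VA, so VA runs at -100.6°; with |VA| = 10.5, A = (12.25, 5.134). ∠VAL = 59.4° gives AL at 20.00° from the x-axis; with |AL| = 19.3, L = (30.39, 11.73). Then |UL| = |L − U| = 0.8954.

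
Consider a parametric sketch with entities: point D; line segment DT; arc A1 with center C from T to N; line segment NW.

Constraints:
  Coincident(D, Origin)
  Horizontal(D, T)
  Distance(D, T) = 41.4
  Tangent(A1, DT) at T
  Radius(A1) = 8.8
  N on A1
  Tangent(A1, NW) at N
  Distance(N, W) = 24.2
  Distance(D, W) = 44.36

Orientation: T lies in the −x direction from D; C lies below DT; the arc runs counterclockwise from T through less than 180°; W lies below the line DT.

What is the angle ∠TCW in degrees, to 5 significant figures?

155.10°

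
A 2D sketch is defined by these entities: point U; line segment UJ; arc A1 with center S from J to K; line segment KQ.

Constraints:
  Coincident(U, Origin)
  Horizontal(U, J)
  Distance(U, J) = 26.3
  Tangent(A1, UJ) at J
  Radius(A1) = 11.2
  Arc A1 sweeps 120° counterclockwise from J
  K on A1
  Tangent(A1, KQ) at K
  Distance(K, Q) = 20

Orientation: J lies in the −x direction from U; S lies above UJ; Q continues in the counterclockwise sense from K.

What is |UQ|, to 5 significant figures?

43.264

On A1, J sits at bearing -90° from S; a 120° counterclockwise sweep puts K at bearing 30°, so K = S + 11.2·(cos 30°, sin 30°) = (-16.601, 16.800). The tangent condition forces SK to be normal to KQ, so KQ runs along (−sin 30°, cos 30°); with |KQ| = 20.0, Q = (-26.601, 34.121). Then |UQ| = |Q − U| = 43.264.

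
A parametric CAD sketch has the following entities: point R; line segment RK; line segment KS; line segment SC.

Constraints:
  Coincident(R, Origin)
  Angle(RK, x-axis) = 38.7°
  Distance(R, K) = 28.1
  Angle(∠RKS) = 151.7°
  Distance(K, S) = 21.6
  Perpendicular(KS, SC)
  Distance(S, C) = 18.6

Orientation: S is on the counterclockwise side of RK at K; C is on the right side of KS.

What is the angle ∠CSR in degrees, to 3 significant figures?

106°

R is at the origin; RK runs at 38.7° with length 28.1, so K = 28.1·(cos 38.7°, sin 38.7°) = (21.9, 17.6). ∠RKS = 151.7°, so KS runs at 38.7° + (180° − 151.7°) = 67.0° from the x-axis; with |KS| = 21.6, S = K + 21.6·(cos 67.0°, sin 67.0°) = (30.4, 37.5). The perpendicularity gives SC at right angles to KS; with |SC| = 18.6 on the right of KS, C = S + 18.6·(0.921, -0.391) = (47.5, 30.2). Then cos ∠CSR = SC·SR / (|SC||SR|), giving 106°.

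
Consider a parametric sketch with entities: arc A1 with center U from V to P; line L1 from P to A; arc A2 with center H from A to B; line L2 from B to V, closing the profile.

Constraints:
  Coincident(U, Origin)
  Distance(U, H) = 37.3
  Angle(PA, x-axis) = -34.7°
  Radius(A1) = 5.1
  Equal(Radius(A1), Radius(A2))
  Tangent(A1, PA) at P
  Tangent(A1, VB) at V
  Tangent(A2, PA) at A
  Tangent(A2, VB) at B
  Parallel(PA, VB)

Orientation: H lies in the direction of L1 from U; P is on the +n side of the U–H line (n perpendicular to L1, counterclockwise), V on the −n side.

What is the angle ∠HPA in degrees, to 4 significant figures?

7.786°

Tangency of A1 to both parallel lines with radius 5.1 puts P and V at U ± 5.1·n: P = (2.903, 4.193), V = (-2.903, -4.193). Equal radii place A and B the same way about H: A = H + 5.1·n = (33.57, -17.04), B = H − 5.1·n = (27.76, -25.43). Then cos ∠HPA = PH·PA / (|PH||PA|), giving 7.786°.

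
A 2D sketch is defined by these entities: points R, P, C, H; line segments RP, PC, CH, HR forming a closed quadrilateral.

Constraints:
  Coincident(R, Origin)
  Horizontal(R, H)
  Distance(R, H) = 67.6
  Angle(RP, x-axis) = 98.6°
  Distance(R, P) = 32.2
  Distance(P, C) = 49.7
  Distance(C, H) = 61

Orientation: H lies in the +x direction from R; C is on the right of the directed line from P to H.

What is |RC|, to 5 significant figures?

18.210

R is at the origin; R and H share the same y with |RH| = 67.6 and H in +x, so H = (67.6, 0). RP runs at 98.6° with |RP| = 32.2, so P = (-4.8150, 31.838). C is determined by |PC| = 49.7 and |CH| = 61.0 together: it lies at the intersection of circle(P, 49.7) and circle(H, 61.0). With |PH| = 79.105, the foot of the radical line on PH is 31.646 from P and the perpendicular offset is √(49.7² − 31.646²) = 38.323. Taking the right-of-PH solution: C = (8.7305, -15.981).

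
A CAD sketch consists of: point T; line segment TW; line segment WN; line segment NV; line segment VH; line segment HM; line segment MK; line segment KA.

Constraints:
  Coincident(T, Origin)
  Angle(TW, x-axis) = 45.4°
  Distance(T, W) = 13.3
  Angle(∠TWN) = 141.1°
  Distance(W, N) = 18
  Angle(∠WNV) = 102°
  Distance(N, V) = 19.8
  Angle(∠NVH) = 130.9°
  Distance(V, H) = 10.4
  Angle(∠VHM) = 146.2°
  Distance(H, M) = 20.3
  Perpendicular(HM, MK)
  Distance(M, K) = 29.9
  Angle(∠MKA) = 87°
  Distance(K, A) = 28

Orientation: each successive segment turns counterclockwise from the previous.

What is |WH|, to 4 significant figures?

31.88

T is at the origin; TW runs at 45.4° with length 13.3, so W = (9.339, 9.470). ∠TWN = 141.1° gives WN at 84.30° from the x-axis; with |WN| = 18.0, N = (11.13, 27.38). ∠WNV = 102.0° gives NV at 162.3° from the x-axis; with |NV| = 19.8, V = (-7.736, 33.40). ∠NVH = 130.9° gives VH at -148.6° from the x-axis; with |VH| = 10.4, H = (-16.61, 27.98). Then |WH| = |H − W| = 31.88.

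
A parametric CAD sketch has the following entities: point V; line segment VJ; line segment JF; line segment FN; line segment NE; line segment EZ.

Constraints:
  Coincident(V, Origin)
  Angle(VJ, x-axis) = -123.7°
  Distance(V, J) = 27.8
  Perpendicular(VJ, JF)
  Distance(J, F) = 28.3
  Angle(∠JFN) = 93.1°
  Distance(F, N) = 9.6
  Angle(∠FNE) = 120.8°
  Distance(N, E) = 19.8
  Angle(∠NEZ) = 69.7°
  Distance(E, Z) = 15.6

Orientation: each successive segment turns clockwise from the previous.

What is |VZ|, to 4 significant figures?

23.97

V is at the origin; VJ runs at -123.7° with length 27.8, so J = (-15.42, -23.13). VJ ⟂ JF, so JF runs at 146.3°; with |JF| = 28.3, F = (-38.97, -7.426). ∠JFN = 93.1° gives FN at 59.40° from the x-axis; with |FN| = 9.6, N = (-34.08, 0.8369). ∠FNE = 120.8° gives NE at 0.2000° from the x-axis; with |NE| = 19.8, E = (-14.28, 0.9060). ∠NEZ = 69.7° gives EZ at -110.1° from the x-axis; with |EZ| = 15.6, Z = (-19.64, -13.74). Then |VZ| = |Z − V| = 23.97.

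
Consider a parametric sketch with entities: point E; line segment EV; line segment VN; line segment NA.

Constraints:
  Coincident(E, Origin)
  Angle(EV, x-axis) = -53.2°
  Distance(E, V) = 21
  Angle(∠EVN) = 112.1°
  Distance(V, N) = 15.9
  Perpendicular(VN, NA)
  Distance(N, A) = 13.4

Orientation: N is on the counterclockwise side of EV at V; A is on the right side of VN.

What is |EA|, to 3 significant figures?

40.6

∠EVN = 112.1°, so VN runs at -53.2° + (180° − 112.1°) = 14.7° from the x-axis; with |VN| = 15.9, N = V + 15.9·(cos 14.7°, sin 14.7°) = (28.0, -12.8). The perpendicularity gives NA at right angles to VN; with |NA| = 13.4 on the right of VN, A = N + 13.4·(0.254, -0.967) = (31.4, -25.7). Then |EA| = |A − E| = 40.6.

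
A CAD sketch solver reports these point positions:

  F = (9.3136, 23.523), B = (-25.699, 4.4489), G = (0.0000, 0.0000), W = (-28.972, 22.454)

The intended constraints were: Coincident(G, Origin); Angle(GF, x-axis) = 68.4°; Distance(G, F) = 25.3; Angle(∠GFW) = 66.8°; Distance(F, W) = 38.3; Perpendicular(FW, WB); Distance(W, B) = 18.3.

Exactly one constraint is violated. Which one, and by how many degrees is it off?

Perpendicular(FW, WB) — off by 8.70°.

G = (0.00, 0.00) ✓; GF at 68.40° ✓; |GF| = 25.30 ✓; ∠GFW = 66.80° ✓; |FW| = 38.30 ✓; ∠(FW, WB) = 98.70° ✗; |WB| = 18.30 ✓.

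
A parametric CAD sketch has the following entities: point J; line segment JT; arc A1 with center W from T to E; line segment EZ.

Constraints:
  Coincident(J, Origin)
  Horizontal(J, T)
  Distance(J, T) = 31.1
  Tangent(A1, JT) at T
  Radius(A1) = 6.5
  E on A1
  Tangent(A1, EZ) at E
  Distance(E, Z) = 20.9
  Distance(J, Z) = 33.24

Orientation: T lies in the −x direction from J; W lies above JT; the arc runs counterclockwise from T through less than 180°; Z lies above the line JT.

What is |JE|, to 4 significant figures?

25.27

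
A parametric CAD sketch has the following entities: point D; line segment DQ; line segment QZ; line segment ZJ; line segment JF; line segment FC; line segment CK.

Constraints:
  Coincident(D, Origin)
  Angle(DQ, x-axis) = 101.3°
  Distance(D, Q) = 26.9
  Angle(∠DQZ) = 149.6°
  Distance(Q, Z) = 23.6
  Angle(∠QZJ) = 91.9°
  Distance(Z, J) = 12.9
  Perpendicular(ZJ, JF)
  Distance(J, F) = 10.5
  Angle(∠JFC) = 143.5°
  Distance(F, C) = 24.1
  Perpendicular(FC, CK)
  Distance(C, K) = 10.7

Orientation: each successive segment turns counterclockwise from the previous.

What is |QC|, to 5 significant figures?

6.3197

D is at the origin; DQ runs at 101.3° with length 26.9, so Q = (-5.2710, 26.379). ∠DQZ = 149.6° gives QZ at 131.70° from the x-axis; with |QZ| = 23.6, Z = (-20.970, 43.999). ∠QZJ = 91.9° gives ZJ at -140.20° from the x-axis; with |ZJ| = 12.9, J = (-30.881, 35.742). ZJ is perpendicular to JF, so JF runs at -50.200°; with |JF| = 10.5, F = (-24.160, 27.675). ∠JFC = 143.5° gives FC at -13.700° from the x-axis; with |FC| = 24.1, C = (-0.74576, 21.967). Then |QC| = |C − Q| = 6.3197.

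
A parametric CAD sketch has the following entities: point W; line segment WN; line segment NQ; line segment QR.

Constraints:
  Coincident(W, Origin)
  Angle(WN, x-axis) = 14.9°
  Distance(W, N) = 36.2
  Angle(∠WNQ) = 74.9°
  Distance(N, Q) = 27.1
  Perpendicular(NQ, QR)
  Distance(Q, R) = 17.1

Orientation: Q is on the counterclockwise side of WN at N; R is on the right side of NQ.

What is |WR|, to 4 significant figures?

54.97

W is at the origin; WN runs at 14.9° with length 36.2, so N = 36.2·(cos 14.9°, sin 14.9°) = (34.98, 9.308). ∠WNQ = 74.9°, so NQ runs at 14.9° + (180° − 74.9°) = 120.0° from the x-axis; with |NQ| = 27.1, Q = N + 27.1·(cos 120.0°, sin 120.0°) = (21.43, 32.78). NQ ⟂ QR; with |QR| = 17.1 on the right of NQ, R = Q + 17.1·(0.8660, 0.5000) = (36.24, 41.33). Then |WR| = |R − W| = 54.97.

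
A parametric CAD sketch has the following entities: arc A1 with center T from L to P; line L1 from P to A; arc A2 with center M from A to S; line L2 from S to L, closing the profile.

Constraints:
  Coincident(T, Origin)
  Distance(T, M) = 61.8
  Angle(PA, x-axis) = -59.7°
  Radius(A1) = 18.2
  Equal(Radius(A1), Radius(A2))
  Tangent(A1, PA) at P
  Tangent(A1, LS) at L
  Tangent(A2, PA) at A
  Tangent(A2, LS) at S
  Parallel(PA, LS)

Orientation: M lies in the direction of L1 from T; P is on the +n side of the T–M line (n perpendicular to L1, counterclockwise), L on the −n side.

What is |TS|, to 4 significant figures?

64.42

Tangency of A1 to both parallel lines with radius 18.2 puts P and L at T ± 18.2·n: P = (15.71, 9.182), L = (-15.71, -9.182). Equal radii place A and S the same way about M: A = M + 18.2·n = (46.89, -44.18), S = M − 18.2·n = (15.47, -62.54). Then |TS| = |S − T| = 64.42.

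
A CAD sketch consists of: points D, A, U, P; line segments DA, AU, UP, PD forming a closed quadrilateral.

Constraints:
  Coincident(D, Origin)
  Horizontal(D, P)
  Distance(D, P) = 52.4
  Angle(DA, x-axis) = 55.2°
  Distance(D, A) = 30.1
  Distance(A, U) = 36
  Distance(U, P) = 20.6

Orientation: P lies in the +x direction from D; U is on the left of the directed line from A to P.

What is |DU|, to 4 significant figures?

56.81

D is at the origin; D and P share the same y with |DP| = 52.4 and P in +x, so P = (52.4, 0). DA runs at 55.2° with |DA| = 30.1, so A = (17.18, 24.72). U is determined by |AU| = 36.0 and |UP| = 20.6 together: it lies at the intersection of circle(A, 36.0) and circle(P, 20.6). With |AP| = 43.03, the foot of the radical line on AP is 31.64 from A and the perpendicular offset is √(36.0² − 31.64²) = 17.17. Taking the left-of-AP solution: U = (52.94, 20.59).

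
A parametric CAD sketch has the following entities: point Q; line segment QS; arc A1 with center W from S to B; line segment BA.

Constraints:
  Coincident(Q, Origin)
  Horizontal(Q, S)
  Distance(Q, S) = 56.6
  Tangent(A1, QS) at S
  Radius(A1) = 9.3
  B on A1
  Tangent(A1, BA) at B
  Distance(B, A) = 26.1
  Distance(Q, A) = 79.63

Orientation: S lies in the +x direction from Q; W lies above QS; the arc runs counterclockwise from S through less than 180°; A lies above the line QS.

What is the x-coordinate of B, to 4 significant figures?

65.49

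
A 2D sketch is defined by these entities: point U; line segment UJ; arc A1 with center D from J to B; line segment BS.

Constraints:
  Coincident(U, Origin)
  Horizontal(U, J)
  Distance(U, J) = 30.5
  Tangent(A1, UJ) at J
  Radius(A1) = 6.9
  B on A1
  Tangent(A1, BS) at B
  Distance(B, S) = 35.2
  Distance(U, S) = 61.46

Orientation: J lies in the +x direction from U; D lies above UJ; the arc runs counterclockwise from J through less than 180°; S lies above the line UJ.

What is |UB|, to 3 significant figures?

37.3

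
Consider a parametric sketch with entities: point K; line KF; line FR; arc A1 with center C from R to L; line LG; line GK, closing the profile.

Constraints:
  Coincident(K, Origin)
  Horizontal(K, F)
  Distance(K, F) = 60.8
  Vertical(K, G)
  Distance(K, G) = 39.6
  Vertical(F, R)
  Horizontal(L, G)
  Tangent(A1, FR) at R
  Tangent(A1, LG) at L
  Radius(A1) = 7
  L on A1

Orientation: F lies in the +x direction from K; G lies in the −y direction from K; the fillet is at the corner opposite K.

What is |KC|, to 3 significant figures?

62.9

K is at the origin; KF is horizontal with |KF| = 60.8 and F on the +x side, so F = (60.8, 0.00). K and G share the same x with |KG| = 39.6 and G on the −y side, so G = (0.00, -39.6). The virtual corner opposite K is at (60.8, -39.6). The tangent condition forces CR to be normal to FR and tangency of A1 to LG means the radius CL is perpendicular to LG, with radius 7.0, so the center C sits 7.0 in from both sides at C = (53.8, -32.6). Then |KC| = |C − K| = 62.9.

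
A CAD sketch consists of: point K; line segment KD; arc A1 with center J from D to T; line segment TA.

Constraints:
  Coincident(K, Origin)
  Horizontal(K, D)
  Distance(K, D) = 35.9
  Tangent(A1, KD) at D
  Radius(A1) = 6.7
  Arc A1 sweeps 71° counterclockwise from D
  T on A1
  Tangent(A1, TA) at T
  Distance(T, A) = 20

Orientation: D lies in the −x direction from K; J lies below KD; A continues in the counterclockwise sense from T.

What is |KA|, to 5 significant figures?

54.084

K is at the origin; K and D share the same y with |KD| = 35.9 and D on the −x side, so D = (-35.900, 0.0000). The tangent condition forces JD to be normal to KD, so J = D + (0, -6.7) = (-35.900, -6.7000). On A1, D sits at bearing 90° from J; a 71° counterclockwise sweep puts T at bearing 161°, so T = J + 6.7·(cos 161°, sin 161°) = (-42.235, -4.5187). Tangency of A1 to TA means the radius JT is perpendicular to TA, so TA runs along (−sin 161°, cos 161°); with |TA| = 20.0, A = (-48.746, -23.429). Then |KA| = |A − K| = 54.084.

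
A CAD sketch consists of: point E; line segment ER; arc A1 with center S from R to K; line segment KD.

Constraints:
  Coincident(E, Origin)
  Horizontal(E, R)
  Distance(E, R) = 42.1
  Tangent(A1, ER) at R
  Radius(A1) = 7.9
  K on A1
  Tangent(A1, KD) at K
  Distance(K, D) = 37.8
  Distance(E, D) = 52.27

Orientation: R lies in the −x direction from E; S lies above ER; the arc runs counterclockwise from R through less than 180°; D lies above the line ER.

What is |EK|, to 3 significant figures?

34.9

Checks: |ER| = 42.10 ✓; |SK| = 7.900 ✓; ∠(SK, KD) = 90.00° ✓; |KD| = 37.80 ✓; |ED| = 52.27 ✓.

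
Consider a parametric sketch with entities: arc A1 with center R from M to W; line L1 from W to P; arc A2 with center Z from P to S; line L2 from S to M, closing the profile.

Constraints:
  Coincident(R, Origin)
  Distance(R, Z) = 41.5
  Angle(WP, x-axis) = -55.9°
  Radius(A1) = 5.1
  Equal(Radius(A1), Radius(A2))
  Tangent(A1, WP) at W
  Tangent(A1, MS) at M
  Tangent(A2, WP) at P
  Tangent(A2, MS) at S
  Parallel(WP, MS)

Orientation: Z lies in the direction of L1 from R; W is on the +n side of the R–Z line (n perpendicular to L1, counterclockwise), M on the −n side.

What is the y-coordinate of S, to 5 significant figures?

-37.224

Tangency of A1 to both parallel lines with radius 5.1 puts W and M at R ± 5.1·n: W = (4.2231, 2.8593), M = (-4.2231, -2.8593). Equal radii place P and S the same way about Z: P = Z + 5.1·n = (27.490, -31.505), S = Z − 5.1·n = (19.043, -37.224). So S.y = -37.224.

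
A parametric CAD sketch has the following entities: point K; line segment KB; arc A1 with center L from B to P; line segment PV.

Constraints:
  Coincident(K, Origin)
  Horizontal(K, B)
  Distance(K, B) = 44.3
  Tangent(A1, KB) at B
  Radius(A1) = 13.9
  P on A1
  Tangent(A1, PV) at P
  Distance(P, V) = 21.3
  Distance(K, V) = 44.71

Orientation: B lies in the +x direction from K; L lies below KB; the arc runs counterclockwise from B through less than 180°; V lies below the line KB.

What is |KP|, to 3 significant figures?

33.1

Checks: |LP| = 13.90 ✓; ∠(LP, PV) = 90.00° ✓; |PV| = 21.30 ✓; |KV| = 44.71 ✓.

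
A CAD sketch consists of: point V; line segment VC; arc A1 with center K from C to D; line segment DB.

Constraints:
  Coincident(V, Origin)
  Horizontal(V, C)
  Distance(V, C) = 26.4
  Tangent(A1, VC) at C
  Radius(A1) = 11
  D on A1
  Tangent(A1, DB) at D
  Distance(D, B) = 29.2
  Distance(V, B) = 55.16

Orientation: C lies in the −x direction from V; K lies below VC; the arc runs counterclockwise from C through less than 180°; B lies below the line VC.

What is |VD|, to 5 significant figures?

38.915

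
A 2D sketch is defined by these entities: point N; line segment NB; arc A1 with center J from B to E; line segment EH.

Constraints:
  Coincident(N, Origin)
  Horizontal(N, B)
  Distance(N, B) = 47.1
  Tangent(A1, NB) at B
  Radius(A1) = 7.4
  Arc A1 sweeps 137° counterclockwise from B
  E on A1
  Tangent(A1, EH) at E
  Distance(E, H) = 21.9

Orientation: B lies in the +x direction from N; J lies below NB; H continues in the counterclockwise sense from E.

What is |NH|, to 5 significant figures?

64.359

N is at the origin; NB is horizontal with |NB| = 47.1 and B on the +x side, so B = (47.100, 0.0000). A1 meets NB tangentially, so JB is at right angles to NB, so J = B + (0, -7.4) = (47.100, -7.4000). On A1, B sits at bearing 90° from J; a 137° counterclockwise sweep puts E at bearing 227°, so E = J + 7.4·(cos 227°, sin 227°) = (42.053, -12.812). Tangency of A1 to EH means the radius JE is perpendicular to EH, so EH runs along (−sin 227°, cos 227°); with |EH| = 21.9, H = (58.070, -27.748). Then |NH| = |H − N| = 64.359.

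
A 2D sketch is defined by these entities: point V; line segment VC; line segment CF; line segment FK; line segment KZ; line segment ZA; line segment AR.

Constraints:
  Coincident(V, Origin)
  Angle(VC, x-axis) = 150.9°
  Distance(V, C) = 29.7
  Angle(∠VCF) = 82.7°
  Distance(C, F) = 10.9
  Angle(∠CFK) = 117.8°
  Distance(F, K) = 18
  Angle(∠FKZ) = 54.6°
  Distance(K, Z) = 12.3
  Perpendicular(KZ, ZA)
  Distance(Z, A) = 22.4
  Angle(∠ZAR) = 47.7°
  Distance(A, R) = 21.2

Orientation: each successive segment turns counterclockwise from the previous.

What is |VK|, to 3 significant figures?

20.6

V is at the origin; VC runs at 150.9° with length 29.7, so C = (-26.0, 14.4). ∠VCF = 82.7° gives CF at -112° from the x-axis; with |CF| = 10.9, F = (-30.0, 4.32). ∠CFK = 117.8° gives FK at -49.6° from the x-axis; with |FK| = 18.0, K = (-18.3, -9.38). Then |VK| = |K − V| = 20.6.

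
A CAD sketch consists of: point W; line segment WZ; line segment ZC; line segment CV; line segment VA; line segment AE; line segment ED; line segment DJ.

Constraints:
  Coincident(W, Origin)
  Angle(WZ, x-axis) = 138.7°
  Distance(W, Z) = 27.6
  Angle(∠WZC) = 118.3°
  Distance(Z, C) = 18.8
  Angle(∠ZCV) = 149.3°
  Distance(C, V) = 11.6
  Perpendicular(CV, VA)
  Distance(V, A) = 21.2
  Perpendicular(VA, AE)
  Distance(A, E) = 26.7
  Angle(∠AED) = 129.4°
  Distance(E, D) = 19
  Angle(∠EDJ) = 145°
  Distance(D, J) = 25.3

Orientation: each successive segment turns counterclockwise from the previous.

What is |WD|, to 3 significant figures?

33.0

VA is perpendicular to AE, so AE runs at 51.1°; with |AE| = 26.7, E = (-12.4, 10.1). ∠AED = 129.4° gives ED at 102° from the x-axis; with |ED| = 19.0, D = (-16.2, 28.7). Then |WD| = |D − W| = 33.0.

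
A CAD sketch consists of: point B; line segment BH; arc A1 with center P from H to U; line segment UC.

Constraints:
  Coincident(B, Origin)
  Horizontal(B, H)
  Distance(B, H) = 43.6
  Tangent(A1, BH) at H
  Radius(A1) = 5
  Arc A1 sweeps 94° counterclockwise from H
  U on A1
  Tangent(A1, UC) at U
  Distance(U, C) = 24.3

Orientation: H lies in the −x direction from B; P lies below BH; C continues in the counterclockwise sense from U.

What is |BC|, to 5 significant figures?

55.448

On A1, H sits at bearing 90° from P; a 94° counterclockwise sweep puts U at bearing 184°, so U = P + 5.0·(cos 184°, sin 184°) = (-48.588, -5.3488). A1 meets UC tangentially, so PU is at right angles to UC, so UC runs along (−sin 184°, cos 184°); with |UC| = 24.3, C = (-46.893, -29.590). Then |BC| = |C − B| = 55.448.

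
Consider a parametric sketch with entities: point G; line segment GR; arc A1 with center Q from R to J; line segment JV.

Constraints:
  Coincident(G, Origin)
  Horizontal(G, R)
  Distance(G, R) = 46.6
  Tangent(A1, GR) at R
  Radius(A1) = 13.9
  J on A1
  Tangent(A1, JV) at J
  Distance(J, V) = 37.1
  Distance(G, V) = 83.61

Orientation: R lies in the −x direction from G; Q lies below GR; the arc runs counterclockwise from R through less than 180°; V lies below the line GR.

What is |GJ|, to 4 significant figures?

60.87

Checks: |QJ| = 13.90 ✓; ∠(QJ, JV) = 90.00° ✓; |JV| = 37.10 ✓; |GV| = 83.61 ✓.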